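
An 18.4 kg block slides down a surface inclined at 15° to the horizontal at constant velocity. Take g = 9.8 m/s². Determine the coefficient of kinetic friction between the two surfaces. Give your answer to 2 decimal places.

0.27

At constant velocity the net force along the incline is zero: mg sin 15° = μ mg cos 15°.
So μ = tan 15° = 0.2588 / 0.9659 = 0.2679.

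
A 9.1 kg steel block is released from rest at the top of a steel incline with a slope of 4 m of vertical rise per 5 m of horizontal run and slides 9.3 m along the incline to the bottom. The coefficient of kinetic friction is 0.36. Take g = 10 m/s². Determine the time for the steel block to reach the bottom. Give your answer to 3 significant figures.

2.33 s

The weight component along the incline is mg sin 38.66° = 56.847 N and the normal force is N = mg cos 38.66° = 71.059 N.
Friction up the slope is f = μN = 0.36 × 71.059 = 25.581 N, so the net downslope force is 56.847 − 25.581 = 31.266 N and a = 31.266 / 9.1 = 3.4358 m/s².
Starting from rest, L = ½at², so t = √(2L/a) = √(2 × 9.3 / 3.4358) = 2.3267 s.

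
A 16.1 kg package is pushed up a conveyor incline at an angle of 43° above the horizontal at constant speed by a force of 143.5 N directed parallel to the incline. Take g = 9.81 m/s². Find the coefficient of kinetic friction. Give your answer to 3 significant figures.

At constant speed ΣF = 0 along the incline. The applied 143.5 N acts up the slope; the weight component mg sin 43° = 107.716 N and kinetic friction μN both act down the slope.
So 143.5 = 107.716 + μ × 115.511, giving μ = (143.5 − 107.716) / 115.511 = 0.3098.

0.310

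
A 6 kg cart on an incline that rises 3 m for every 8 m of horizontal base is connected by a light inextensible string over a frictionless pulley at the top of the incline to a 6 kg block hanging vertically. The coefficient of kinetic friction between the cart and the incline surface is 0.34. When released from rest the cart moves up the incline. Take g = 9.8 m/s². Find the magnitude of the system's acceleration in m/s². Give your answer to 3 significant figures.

1.62 m/s²

For the cart on the incline: the weight component along the slope is m₁g sin 20.56° = 6 × 9.8 × 0.3511 = 20.645 N and the normal force is N = m₁g cos 20.56° = 55.056 N.
Kinetic friction opposes the cart's motion up the incline: f = μN = 0.34 × 55.056 = 18.719 N acting down the slope.
Newton's second law for the cart (up-slope positive): T − 20.645 − 18.719 = 6 a. For the hanging block (downward positive): 6 × 9.8 − T = 6 a.
Adding the two equations eliminates T: 19.436 = 12 a, so a = 1.6197 m/s².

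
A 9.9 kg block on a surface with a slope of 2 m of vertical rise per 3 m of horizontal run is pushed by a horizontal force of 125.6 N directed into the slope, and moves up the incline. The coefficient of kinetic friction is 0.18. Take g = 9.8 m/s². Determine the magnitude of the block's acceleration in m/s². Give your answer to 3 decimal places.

2.386 m/s²

The horizontal push has components F cos 33.69° = 125.6 × 0.8321 = 104.512 N up the incline and F sin 33.69° = 125.6 × 0.5547 = 69.670 N pressing into the surface.
The normal force is therefore N = mg cos 33.69° + F sin 33.69° = 80.730 + 69.670 = 150.400 N, and kinetic friction down the slope is μN = 0.18 × 150.400 = 27.072 N.
Along the incline: F cos 33.69° − mg sin 33.69° − μN = ma, so 104.512 − 53.817 − 27.072 = 9.9 a, giving a = 2.3862 m/s².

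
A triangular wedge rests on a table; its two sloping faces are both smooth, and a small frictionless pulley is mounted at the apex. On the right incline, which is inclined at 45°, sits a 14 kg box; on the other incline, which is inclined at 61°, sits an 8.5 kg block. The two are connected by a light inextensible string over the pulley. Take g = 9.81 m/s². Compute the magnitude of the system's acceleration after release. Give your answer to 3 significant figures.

Resolve each weight along its own incline: the 14 kg mass has component 14 × 9.81 × sin 45° = 97.114 N down its slope, and the 8.5 kg mass has 8.5 × 9.81 × sin 61° = 72.930 N down its slope.
The 14 kg side's 97.114 N exceeds the other side's 72.930 N, so that mass slides down and the 8.5 kg mass slides up. Taking that direction as positive, Newton's second law for the whole system gives 97.114 − 72.930 = (14 + 8.5) a, so a = 24.184 / 22.5 = 1.0748 m/s².

1.07 m/s²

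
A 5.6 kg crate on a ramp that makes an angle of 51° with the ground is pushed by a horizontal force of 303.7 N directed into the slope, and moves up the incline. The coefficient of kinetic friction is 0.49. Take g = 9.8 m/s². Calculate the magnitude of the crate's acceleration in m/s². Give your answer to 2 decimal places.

2.84 m/s²

The horizontal push has components F cos 51° = 303.7 × 0.6293 = 191.118 N up the incline and F sin 51° = 303.7 × 0.7771 = 236.005 N pressing into the surface.
The normal force is therefore N = mg cos 51° + F sin 51° = 34.536 + 236.005 = 270.541 N, and kinetic friction down the slope is μN = 0.49 × 270.541 = 132.565 N.
Along the incline: F cos 51° − mg sin 51° − μN = ma, so 191.118 − 42.647 − 132.565 = 5.6 a, giving a = 2.8404 m/s².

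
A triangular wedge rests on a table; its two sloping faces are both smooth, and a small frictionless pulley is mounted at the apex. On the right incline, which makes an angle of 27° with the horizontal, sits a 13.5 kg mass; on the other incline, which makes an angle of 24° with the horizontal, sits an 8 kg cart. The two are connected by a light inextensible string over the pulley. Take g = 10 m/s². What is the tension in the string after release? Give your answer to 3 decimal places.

Resolve each weight along its own incline: the 13.5 kg mass has component 13.5 × 10 × sin 27° = 61.289 N down its slope, and the 8 kg mass has 8 × 10 × sin 24° = 32.539 N down its slope.
The 13.5 kg side's 61.289 N exceeds the other side's 32.539 N, so that mass slides down and the 8 kg mass slides up. Taking that direction as positive, Newton's second law for the whole system gives 61.289 − 32.539 = (13.5 + 8) a, so a = 28.750 / 21.5 = 1.3372 m/s².
For the 8 kg mass (up-slope positive): T − 32.539 = 8 × 1.3372, so T = 43.237 N.

43.237 N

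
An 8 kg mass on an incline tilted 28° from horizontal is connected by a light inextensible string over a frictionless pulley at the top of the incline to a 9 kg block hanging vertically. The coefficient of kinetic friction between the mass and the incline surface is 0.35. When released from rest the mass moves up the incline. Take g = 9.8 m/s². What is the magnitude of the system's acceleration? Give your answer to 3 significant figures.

For the mass on the incline: the weight component along the slope is m₁g sin 28° = 8 × 9.8 × 0.4695 = 36.809 N and the normal force is N = m₁g cos 28° = 69.223 N.
Kinetic friction opposes the mass's motion up the incline: f = μN = 0.35 × 69.223 = 24.228 N acting down the slope.
Newton's second law for the mass (up-slope positive): T − 36.809 − 24.228 = 8 a. For the hanging block (downward positive): 9 × 9.8 − T = 9 a.
Adding the two equations eliminates T: 27.163 = 17 a, so a = 1.5978 m/s².

1.60 m/s²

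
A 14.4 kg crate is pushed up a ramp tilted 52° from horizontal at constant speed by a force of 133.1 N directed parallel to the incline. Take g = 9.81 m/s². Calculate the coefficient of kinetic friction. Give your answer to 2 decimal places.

0.25

At constant speed ΣF = 0 along the incline. The applied 133.1 N acts up the slope; the weight component mg sin 52° = 111.318 N and kinetic friction μN both act down the slope.
So 133.1 = 111.318 + μ × 86.971, giving μ = (133.1 − 111.318) / 86.971 = 0.2505.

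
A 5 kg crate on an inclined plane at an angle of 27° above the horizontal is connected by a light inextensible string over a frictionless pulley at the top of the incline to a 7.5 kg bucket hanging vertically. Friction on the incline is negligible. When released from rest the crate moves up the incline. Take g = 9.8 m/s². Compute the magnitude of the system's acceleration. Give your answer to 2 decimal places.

For the crate on the incline: the weight component along the slope is m₁g sin 27° = 5 × 9.8 × 0.4540 = 22.246 N and the normal force is N = m₁g cos 27° = 43.659 N.
Newton's second law for the crate (up-slope positive): T − 22.246 = 5 a. For the hanging bucket (downward positive): 7.5 × 9.8 − T = 7.5 a.
Adding the two equations eliminates T: 51.254 = 12.5 a, so a = 4.1003 m/s².

4.10 m/s²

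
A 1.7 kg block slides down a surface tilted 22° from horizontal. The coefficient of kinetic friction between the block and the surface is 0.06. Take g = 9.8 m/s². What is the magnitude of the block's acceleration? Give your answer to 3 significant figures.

3.13 m/s²

Resolving the weight along the incline: the component pulling the block down the slope is mg sin 22° = 1.7 × 9.8 × 0.3746 = 6.241 N, and the normal force is N = mg cos 22° = 1.7 × 9.8 × 0.9272 = 15.447 N.
Kinetic friction acts up the slope with magnitude f = μN = 0.06 × 15.447 = 0.927 N.
Net force along the incline is 6.241 − 0.927 = 5.314 N, so a = 5.314 / 1.7 = 3.1259 m/s².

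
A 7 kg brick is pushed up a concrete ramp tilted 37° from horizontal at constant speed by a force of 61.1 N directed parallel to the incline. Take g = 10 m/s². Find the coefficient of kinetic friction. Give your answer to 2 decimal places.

At constant speed ΣF = 0 along the incline. The applied 61.1 N acts up the slope; the weight component mg sin 37° = 42.127 N and kinetic friction μN both act down the slope.
So 61.1 = 42.127 + μ × 55.904, giving μ = (61.1 − 42.127) / 55.904 = 0.3394.

0.34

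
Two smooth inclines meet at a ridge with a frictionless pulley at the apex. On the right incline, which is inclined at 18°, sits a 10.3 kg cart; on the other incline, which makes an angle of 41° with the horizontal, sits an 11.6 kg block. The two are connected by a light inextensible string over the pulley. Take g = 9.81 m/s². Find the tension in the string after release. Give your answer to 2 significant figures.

Resolve each weight along its own incline: the 10.3 kg mass has component 10.3 × 9.81 × sin 18° = 31.224 N down its slope, and the 11.6 kg mass has 11.6 × 9.81 × sin 41° = 74.657 N down its slope.
The 11.6 kg side's 74.657 N exceeds the other side's 31.224 N, so that mass slides down and the 10.3 kg mass slides up. Taking that direction as positive, Newton's second law for the whole system gives 74.657 − 31.224 = (10.3 + 11.6) a, so a = 43.433 / 21.9 = 1.9832 m/s².
For the 10.3 kg mass (up-slope positive): T − 31.224 = 10.3 × 1.9832, so T = 51.651 N.

52 N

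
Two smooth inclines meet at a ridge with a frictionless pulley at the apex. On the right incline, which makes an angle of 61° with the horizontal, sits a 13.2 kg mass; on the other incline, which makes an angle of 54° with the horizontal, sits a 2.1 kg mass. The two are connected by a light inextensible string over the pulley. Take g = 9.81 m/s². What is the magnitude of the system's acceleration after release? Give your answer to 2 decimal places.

Resolve each weight along its own incline: the 13.2 kg mass has component 13.2 × 9.81 × sin 61° = 113.256 N down its slope, and the 2.1 kg mass has 2.1 × 9.81 × sin 54° = 16.667 N down its slope.
The 13.2 kg side's 113.256 N exceeds the other side's 16.667 N, so that mass slides down and the 2.1 kg mass slides up. Taking that direction as positive, Newton's second law for the whole system gives 113.256 − 16.667 = (13.2 + 2.1) a, so a = 96.589 / 15.3 = 6.3130 m/s².

6.31 m/s²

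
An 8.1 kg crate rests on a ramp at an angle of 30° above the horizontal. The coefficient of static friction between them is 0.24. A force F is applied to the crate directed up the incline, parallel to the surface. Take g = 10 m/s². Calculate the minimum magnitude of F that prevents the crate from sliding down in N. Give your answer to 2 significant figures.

The normal force is N = mg cos 30° = 70.148 N. With F at its minimum the crate is on the verge of sliding down, so static friction is at its maximum μ_s N = 0.24 × 70.148 = 16.836 N and acts up the slope.
Equilibrium along the incline: F + μ_s N = mg sin 30°, so F = 40.500 − 16.836 = 23.664 N.

24 N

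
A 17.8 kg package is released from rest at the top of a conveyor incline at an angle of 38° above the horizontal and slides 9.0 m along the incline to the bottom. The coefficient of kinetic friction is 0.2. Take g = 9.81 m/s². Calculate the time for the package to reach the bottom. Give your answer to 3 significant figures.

2.00 s

The weight component along the incline is mg sin 38° = 107.506 N and the normal force is N = mg cos 38° = 137.601 N.
Friction up the slope is f = μN = 0.2 × 137.601 = 27.520 N, so the net downslope force is 107.506 − 27.520 = 79.986 N and a = 79.986 / 17.8 = 4.4936 m/s².
Starting from rest, L = ½at², so t = √(2L/a) = √(2 × 9.0 / 4.4936) = 2.0014 s.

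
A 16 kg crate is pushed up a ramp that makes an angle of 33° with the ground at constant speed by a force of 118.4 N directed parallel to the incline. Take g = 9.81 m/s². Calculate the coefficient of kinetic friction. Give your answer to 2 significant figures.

At constant speed ΣF = 0 along the incline. The applied 118.4 N acts up the slope; the weight component mg sin 33° = 85.487 N and kinetic friction μN both act down the slope.
So 118.4 = 85.487 + μ × 131.638, giving μ = (118.4 − 85.487) / 131.638 = 0.2500.

0.25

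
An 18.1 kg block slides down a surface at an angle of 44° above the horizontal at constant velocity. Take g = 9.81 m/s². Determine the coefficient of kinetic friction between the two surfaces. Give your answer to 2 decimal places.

At constant velocity the net force along the incline is zero: mg sin 44° = μ mg cos 44°.
So μ = tan 44° = 0.6947 / 0.7193 = 0.9658.

0.97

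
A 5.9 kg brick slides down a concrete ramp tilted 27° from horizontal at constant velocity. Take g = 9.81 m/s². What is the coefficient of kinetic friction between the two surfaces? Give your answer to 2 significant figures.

At constant velocity the net force along the incline is zero: mg sin 27° = μ mg cos 27°.
So μ = tan 27° = 0.4540 / 0.8910 = 0.5095.

0.51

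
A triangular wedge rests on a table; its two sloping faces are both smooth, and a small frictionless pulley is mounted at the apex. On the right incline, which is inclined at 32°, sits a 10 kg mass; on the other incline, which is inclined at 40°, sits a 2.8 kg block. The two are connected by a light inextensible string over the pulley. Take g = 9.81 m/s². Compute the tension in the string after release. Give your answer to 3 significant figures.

25.2 N

Resolve each weight along its own incline: the 10 kg mass has component 10 × 9.81 × sin 32° = 51.985 N down its slope, and the 2.8 kg mass has 2.8 × 9.81 × sin 40° = 17.656 N down its slope.
The 10 kg side's 51.985 N exceeds the other side's 17.656 N, so that mass slides down and the 2.8 kg mass slides up. Taking that direction as positive, Newton's second law for the whole system gives 51.985 − 17.656 = (10 + 2.8) a, so a = 34.329 / 12.8 = 2.6820 m/s².
For the 2.8 kg mass (up-slope positive): T − 17.656 = 2.8 × 2.6820, so T = 25.166 N.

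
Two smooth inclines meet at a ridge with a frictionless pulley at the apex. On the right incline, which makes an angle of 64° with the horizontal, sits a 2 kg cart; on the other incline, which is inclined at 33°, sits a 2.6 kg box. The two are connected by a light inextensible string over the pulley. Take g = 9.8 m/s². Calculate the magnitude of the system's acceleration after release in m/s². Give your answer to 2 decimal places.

Resolve each weight along its own incline: the 2 kg mass has component 2 × 9.8 × sin 64° = 17.616 N down its slope, and the 2.6 kg mass has 2.6 × 9.8 × sin 33° = 13.877 N down its slope.
The 2 kg side's 17.616 N exceeds the other side's 13.877 N, so that mass slides down and the 2.6 kg mass slides up. Taking that direction as positive, Newton's second law for the whole system gives 17.616 − 13.877 = (2 + 2.6) a, so a = 3.739 / 4.6 = 0.8128 m/s².

0.81 m/s²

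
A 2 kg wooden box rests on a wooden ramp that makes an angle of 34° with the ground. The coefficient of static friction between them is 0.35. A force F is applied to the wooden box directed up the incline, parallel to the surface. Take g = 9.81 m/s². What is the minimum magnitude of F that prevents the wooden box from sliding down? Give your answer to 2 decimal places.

5.28 N

The normal force is N = mg cos 34° = 16.266 N. With F at its minimum the wooden box is on the verge of sliding down, so static friction is at its maximum μ_s N = 0.35 × 16.266 = 5.693 N and acts up the slope.
Equilibrium along the incline: F + μ_s N = mg sin 34°, so F = 10.971 − 5.693 = 5.278 N.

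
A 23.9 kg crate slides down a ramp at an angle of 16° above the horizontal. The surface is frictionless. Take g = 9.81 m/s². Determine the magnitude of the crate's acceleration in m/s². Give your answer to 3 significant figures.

2.70 m/s²

Resolving the weight along the incline: the component pulling the crate down the slope is mg sin 16° = 23.9 × 9.81 × 0.2756 = 64.617 N, and the normal force is N = mg cos 16° = 23.9 × 9.81 × 0.9613 = 225.385 N.
With no friction the net force along the incline is 64.617 N, so a = g sin 16° = 64.617 / 23.9 = 2.7036 m/s².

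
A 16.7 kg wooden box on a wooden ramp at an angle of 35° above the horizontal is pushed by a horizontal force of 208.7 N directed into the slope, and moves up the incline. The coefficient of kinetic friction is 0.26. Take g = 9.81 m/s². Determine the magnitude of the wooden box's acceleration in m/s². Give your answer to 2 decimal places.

0.66 m/s²

The horizontal push has components F cos 35° = 208.7 × 0.8192 = 170.967 N up the incline and F sin 35° = 208.7 × 0.5736 = 119.710 N pressing into the surface.
The normal force is therefore N = mg cos 35° + F sin 35° = 134.207 + 119.710 = 253.917 N, and kinetic friction down the slope is μN = 0.26 × 253.917 = 66.018 N.
Along the incline: F cos 35° − mg sin 35° − μN = ma, so 170.967 − 93.971 − 66.018 = 16.7 a, giving a = 0.6574 m/s².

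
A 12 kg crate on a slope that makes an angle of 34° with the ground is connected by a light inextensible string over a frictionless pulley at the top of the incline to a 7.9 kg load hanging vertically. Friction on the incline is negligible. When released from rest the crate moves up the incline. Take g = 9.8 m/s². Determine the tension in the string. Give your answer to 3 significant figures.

For the crate on the incline: the weight component along the slope is m₁g sin 34° = 12 × 9.8 × 0.5592 = 65.762 N and the normal force is N = m₁g cos 34° = 97.495 N.
Newton's second law for the crate (up-slope positive): T − 65.762 = 12 a. For the hanging load (downward positive): 7.9 × 9.8 − T = 7.9 a.
Adding the two equations eliminates T: 11.658 = 19.9 a, so a = 0.5858 m/s².
Then from the hanging load's equation, T = 7.9 × (9.8 − 0.5858) = 72.792 N.

72.8 N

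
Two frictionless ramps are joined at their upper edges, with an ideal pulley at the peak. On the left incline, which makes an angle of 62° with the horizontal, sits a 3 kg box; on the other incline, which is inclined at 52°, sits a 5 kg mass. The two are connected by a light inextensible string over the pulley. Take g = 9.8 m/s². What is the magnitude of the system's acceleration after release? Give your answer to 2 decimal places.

1.58 m/s²

Resolve each weight along its own incline: the 3 kg mass has component 3 × 9.8 × sin 62° = 25.959 N down its slope, and the 5 kg mass has 5 × 9.8 × sin 52° = 38.613 N down its slope.
The 5 kg side's 38.613 N exceeds the other side's 25.959 N, so that mass slides down and the 3 kg mass slides up. Taking that direction as positive, Newton's second law for the whole system gives 38.613 − 25.959 = (3 + 5) a, so a = 12.654 / 8 = 1.5817 m/s².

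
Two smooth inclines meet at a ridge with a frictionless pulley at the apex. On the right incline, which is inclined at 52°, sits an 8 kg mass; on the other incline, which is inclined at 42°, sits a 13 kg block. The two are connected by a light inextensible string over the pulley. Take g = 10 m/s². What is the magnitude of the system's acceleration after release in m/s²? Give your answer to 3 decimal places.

Resolve each weight along its own incline: the 8 kg mass has component 8 × 10 × sin 52° = 63.041 N down its slope, and the 13 kg mass has 13 × 10 × sin 42° = 86.987 N down its slope.
The 13 kg side's 86.987 N exceeds the other side's 63.041 N, so that mass slides down and the 8 kg mass slides up. Taking that direction as positive, Newton's second law for the whole system gives 86.987 − 63.041 = (8 + 13) a, so a = 23.946 / 21 = 1.1403 m/s².

1.140 m/s²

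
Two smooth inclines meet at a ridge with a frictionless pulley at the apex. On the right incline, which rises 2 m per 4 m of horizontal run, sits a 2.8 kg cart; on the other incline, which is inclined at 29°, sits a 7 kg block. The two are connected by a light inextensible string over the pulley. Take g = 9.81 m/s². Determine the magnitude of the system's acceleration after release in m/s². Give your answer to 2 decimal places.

2.14 m/s²

Resolve each weight along its own incline: the 2.8 kg mass has component 2.8 × 9.81 × sin 26.57° = 12.284 N down its slope, and the 7 kg mass has 7 × 9.81 × sin 29° = 33.292 N down its slope.
The 7 kg side's 33.292 N exceeds the other side's 12.284 N, so that mass slides down and the 2.8 kg mass slides up. Taking that direction as positive, Newton's second law for the whole system gives 33.292 − 12.284 = (2.8 + 7) a, so a = 21.008 / 9.8 = 2.1437 m/s².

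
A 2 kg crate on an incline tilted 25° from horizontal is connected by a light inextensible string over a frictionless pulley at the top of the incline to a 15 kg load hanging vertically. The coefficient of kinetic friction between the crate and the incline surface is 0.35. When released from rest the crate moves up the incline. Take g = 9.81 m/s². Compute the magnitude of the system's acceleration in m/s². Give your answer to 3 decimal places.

For the crate on the incline: the weight component along the slope is m₁g sin 25° = 2 × 9.81 × 0.4226 = 8.291 N and the normal force is N = m₁g cos 25° = 17.782 N.
Kinetic friction opposes the crate's motion up the incline: f = μN = 0.35 × 17.782 = 6.224 N acting down the slope.
Newton's second law for the crate (up-slope positive): T − 8.291 − 6.224 = 2 a. For the hanging load (downward positive): 15 × 9.81 − T = 15 a.
Adding the two equations eliminates T: 132.635 = 17 a, so a = 7.8021 m/s².

7.802 m/s²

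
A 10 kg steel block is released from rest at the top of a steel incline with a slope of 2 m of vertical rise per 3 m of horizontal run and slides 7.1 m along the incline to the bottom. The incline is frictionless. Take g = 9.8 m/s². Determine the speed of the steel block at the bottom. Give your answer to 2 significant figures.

The weight component along the incline is mg sin 33.69° = 54.361 N and the normal force is N = mg cos 33.69° = 81.541 N.
With no friction, a = g sin 33.69° = 5.4361 m/s².
Starting from rest over a distance of 7.1 m, v² = 2aL = 2 × 5.4361 × 7.1 = 77.1926, so v = 8.7859 m/s.

8.8 m/s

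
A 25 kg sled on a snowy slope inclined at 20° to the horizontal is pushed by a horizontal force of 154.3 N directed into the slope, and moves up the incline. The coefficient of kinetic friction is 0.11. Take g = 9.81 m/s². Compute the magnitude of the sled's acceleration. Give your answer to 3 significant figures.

1.20 m/s²

The horizontal push has components F cos 20° = 154.3 × 0.9397 = 144.996 N up the incline and F sin 20° = 154.3 × 0.3420 = 52.771 N pressing into the surface.
The normal force is therefore N = mg cos 20° + F sin 20° = 230.461 + 52.771 = 283.232 N, and kinetic friction down the slope is μN = 0.11 × 283.232 = 31.156 N.
Along the incline: F cos 20° − mg sin 20° − μN = ma, so 144.996 − 83.876 − 31.156 = 25 a, giving a = 1.1986 m/s².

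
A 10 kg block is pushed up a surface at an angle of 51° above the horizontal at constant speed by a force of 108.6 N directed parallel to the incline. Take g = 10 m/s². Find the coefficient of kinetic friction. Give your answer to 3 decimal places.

At constant speed ΣF = 0 along the incline. The applied 108.6 N acts up the slope; the weight component mg sin 51° = 77.715 N and kinetic friction μN both act down the slope.
So 108.6 = 77.715 + μ × 62.932, giving μ = (108.6 − 77.715) / 62.932 = 0.4908.

0.491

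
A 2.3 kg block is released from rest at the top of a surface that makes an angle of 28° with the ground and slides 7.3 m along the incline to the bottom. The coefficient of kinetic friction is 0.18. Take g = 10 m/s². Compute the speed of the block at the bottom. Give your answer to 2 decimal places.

The weight component along the incline is mg sin 28° = 10.798 N and the normal force is N = mg cos 28° = 20.308 N.
Friction up the slope is f = μN = 0.18 × 20.308 = 3.655 N, so the net downslope force is 10.798 − 3.655 = 7.143 N and a = 7.143 / 2.3 = 3.1057 m/s².
Starting from rest over a distance of 7.3 m, v² = 2aL = 2 × 3.1057 × 7.3 = 45.3432, so v = 6.7337 m/s.

6.73 m/s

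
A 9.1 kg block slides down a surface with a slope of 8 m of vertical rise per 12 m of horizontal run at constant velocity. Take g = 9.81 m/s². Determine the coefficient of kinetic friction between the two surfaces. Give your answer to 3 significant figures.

At constant velocity the net force along the incline is zero: mg sin 33.69° = μ mg cos 33.69°.
So μ = tan 33.69° = 0.5547 / 0.8321 = 0.6666.

0.667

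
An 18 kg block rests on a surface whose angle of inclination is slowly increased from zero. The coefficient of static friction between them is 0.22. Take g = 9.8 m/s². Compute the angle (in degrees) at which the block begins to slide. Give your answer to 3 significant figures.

12.4°

At the threshold of sliding, static friction is at its maximum μ_s N and exactly balances the weight component along the incline: mg sin θ = μ_s mg cos θ.
Hence tan θ = μ_s = 0.22, so θ = arctan(0.22) = 12.4074°.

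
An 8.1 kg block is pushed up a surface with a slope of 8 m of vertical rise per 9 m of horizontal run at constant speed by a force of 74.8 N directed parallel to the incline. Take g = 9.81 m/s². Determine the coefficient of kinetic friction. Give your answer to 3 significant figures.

At constant speed ΣF = 0 along the incline. The applied 74.8 N acts up the slope; the weight component mg sin 41.63° = 52.791 N and kinetic friction μN both act down the slope.
So 74.8 = 52.791 + μ × 59.390, giving μ = (74.8 − 52.791) / 59.390 = 0.3706.

0.371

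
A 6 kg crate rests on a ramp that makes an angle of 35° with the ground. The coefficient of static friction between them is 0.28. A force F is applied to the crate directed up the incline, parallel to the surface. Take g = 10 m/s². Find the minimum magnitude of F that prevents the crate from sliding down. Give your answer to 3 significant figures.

20.7 N

The normal force is N = mg cos 35° = 49.149 N. With F at its minimum the crate is on the verge of sliding down, so static friction is at its maximum μ_s N = 0.28 × 49.149 = 13.762 N and acts up the slope.
Equilibrium along the incline: F + μ_s N = mg sin 35°, so F = 34.415 − 13.762 = 20.653 N.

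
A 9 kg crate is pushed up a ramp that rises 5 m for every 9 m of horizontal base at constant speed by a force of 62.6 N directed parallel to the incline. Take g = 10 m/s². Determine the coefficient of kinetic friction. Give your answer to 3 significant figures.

At constant speed ΣF = 0 along the incline. The applied 62.6 N acts up the slope; the weight component mg sin 29.05° = 43.708 N and kinetic friction μN both act down the slope.
So 62.6 = 43.708 + μ × 78.674, giving μ = (62.6 − 43.708) / 78.674 = 0.2401.

0.240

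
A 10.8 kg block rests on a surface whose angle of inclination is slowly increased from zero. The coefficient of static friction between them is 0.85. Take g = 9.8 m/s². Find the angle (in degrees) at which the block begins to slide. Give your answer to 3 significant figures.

At the threshold of sliding, static friction is at its maximum μ_s N and exactly balances the weight component along the incline: mg sin θ = μ_s mg cos θ.
Hence tan θ = μ_s = 0.85, so θ = arctan(0.85) = 40.3645°.

40.4°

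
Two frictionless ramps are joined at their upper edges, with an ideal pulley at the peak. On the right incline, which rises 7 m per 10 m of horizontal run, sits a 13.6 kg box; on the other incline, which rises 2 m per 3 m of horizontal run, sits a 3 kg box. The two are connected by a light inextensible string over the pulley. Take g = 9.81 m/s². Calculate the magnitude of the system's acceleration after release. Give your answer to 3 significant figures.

3.63 m/s²

Resolve each weight along its own incline: the 13.6 kg mass has component 13.6 × 9.81 × sin 34.99° = 76.509 N down its slope, and the 3 kg mass has 3 × 9.81 × sin 33.69° = 16.325 N down its slope.
The 13.6 kg side's 76.509 N exceeds the other side's 16.325 N, so that mass slides down and the 3 kg mass slides up. Taking that direction as positive, Newton's second law for the whole system gives 76.509 − 16.325 = (13.6 + 3) a, so a = 60.184 / 16.6 = 3.6255 m/s².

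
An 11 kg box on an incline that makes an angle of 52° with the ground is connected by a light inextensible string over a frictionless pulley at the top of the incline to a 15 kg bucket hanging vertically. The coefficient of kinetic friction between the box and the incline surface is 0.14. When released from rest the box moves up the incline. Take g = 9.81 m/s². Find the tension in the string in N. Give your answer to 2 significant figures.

120 N

For the box on the incline: the weight component along the slope is m₁g sin 52° = 11 × 9.81 × 0.7880 = 85.033 N and the normal force is N = m₁g cos 52° = 66.436 N.
Kinetic friction opposes the box's motion up the incline: f = μN = 0.14 × 66.436 = 9.301 N acting down the slope.
Newton's second law for the box (up-slope positive): T − 85.033 − 9.301 = 11 a. For the hanging bucket (downward positive): 15 × 9.81 − T = 15 a.
Adding the two equations eliminates T: 52.816 = 26 a, so a = 2.0314 m/s².
Then from the hanging bucket's equation, T = 15 × (9.81 − 2.0314) = 116.679 N.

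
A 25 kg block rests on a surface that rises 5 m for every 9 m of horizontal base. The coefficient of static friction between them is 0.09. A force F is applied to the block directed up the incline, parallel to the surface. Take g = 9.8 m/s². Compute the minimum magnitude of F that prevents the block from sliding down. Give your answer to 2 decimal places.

The normal force is N = mg cos 29.05° = 214.169 N. With F at its minimum the block is on the verge of sliding down, so static friction is at its maximum μ_s N = 0.09 × 214.169 = 19.275 N and acts up the slope.
Equilibrium along the incline: F + μ_s N = mg sin 29.05°, so F = 118.983 − 19.275 = 99.708 N.

99.71 N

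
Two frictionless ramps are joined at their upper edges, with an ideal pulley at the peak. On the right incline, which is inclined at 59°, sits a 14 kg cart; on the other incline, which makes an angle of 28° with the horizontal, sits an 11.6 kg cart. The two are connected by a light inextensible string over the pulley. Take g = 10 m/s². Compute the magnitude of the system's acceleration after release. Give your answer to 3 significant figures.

Resolve each weight along its own incline: the 14 kg mass has component 14 × 10 × sin 59° = 120.003 N down its slope, and the 11.6 kg mass has 11.6 × 10 × sin 28° = 54.459 N down its slope.
The 14 kg side's 120.003 N exceeds the other side's 54.459 N, so that mass slides down and the 11.6 kg mass slides up. Taking that direction as positive, Newton's second law for the whole system gives 120.003 − 54.459 = (14 + 11.6) a, so a = 65.544 / 25.6 = 2.5603 m/s².

2.56 m/s²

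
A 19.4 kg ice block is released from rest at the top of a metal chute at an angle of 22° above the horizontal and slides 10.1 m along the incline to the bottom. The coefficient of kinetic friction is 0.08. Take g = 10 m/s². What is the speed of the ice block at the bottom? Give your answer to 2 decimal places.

The weight component along the incline is mg sin 22° = 72.674 N and the normal force is N = mg cos 22° = 179.874 N.
Friction up the slope is f = μN = 0.08 × 179.874 = 14.390 N, so the net downslope force is 72.674 − 14.390 = 58.284 N and a = 58.284 / 19.4 = 3.0043 m/s².
Starting from rest over a distance of 10.1 m, v² = 2aL = 2 × 3.0043 × 10.1 = 60.6869, so v = 7.7902 m/s.

7.79 m/s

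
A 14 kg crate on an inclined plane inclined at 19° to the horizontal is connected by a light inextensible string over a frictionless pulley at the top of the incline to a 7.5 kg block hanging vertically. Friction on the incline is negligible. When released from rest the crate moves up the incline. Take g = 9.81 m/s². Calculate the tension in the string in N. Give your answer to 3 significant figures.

For the crate on the incline: the weight component along the slope is m₁g sin 19° = 14 × 9.81 × 0.3256 = 44.718 N and the normal force is N = m₁g cos 19° = 129.858 N.
Newton's second law for the crate (up-slope positive): T − 44.718 = 14 a. For the hanging block (downward positive): 7.5 × 9.81 − T = 7.5 a.
Adding the two equations eliminates T: 28.857 = 21.5 a, so a = 1.3422 m/s².
Then from the hanging block's equation, T = 7.5 × (9.81 − 1.3422) = 63.509 N.

63.5 N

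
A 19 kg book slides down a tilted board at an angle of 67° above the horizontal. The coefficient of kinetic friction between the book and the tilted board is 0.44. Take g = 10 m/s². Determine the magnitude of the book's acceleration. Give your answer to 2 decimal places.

Resolving the weight along the incline: the component pulling the book down the slope is mg sin 67° = 19 × 10 × 0.9205 = 174.895 N, and the normal force is N = mg cos 67° = 19 × 10 × 0.3907 = 74.233 N.
Kinetic friction acts up the slope with magnitude f = μN = 0.44 × 74.233 = 32.663 N.
Net force along the incline is 174.895 − 32.663 = 142.232 N, so a = 142.232 / 19 = 7.4859 m/s².

7.49 m/s²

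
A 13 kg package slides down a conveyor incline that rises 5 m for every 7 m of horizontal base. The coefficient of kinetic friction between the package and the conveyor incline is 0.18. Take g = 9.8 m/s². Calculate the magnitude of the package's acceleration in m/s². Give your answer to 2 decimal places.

Resolving the weight along the incline: the component pulling the package down the slope is mg sin 35.54° = 13 × 9.8 × 0.5812 = 74.045 N, and the normal force is N = mg cos 35.54° = 13 × 9.8 × 0.8137 = 103.665 N.
Kinetic friction acts up the slope with magnitude f = μN = 0.18 × 103.665 = 18.660 N.
Net force along the incline is 74.045 − 18.660 = 55.385 N, so a = 55.385 / 13 = 4.2604 m/s².

4.26 m/s²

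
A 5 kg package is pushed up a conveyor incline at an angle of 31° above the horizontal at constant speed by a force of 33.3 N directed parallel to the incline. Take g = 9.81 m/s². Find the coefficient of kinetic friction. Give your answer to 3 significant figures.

0.191

At constant speed ΣF = 0 along the incline. The applied 33.3 N acts up the slope; the weight component mg sin 31° = 25.263 N and kinetic friction μN both act down the slope.
So 33.3 = 25.263 + μ × 42.044, giving μ = (33.3 − 25.263) / 42.044 = 0.1912.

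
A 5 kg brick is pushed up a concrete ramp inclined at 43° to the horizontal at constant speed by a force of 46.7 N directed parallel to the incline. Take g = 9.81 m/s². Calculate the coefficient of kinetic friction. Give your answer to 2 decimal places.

At constant speed ΣF = 0 along the incline. The applied 46.7 N acts up the slope; the weight component mg sin 43° = 33.452 N and kinetic friction μN both act down the slope.
So 46.7 = 33.452 + μ × 35.873, giving μ = (46.7 − 33.452) / 35.873 = 0.3693.

0.37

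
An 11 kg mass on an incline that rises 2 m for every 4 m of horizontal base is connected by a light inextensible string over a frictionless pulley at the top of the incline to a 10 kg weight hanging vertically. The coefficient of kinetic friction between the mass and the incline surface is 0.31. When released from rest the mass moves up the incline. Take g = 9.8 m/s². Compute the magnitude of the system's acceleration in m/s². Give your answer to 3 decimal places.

For the mass on the incline: the weight component along the slope is m₁g sin 26.57° = 11 × 9.8 × 0.4472 = 48.208 N and the normal force is N = m₁g cos 26.57° = 96.419 N.
Kinetic friction opposes the mass's motion up the incline: f = μN = 0.31 × 96.419 = 29.890 N acting down the slope.
Newton's second law for the mass (up-slope positive): T − 48.208 − 29.890 = 11 a. For the hanging weight (downward positive): 10 × 9.8 − T = 10 a.
Adding the two equations eliminates T: 19.902 = 21 a, so a = 0.9477 m/s².

0.948 m/s²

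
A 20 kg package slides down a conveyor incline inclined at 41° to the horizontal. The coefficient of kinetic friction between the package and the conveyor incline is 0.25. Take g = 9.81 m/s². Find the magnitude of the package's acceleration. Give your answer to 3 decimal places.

4.585 m/s²

Resolving the weight along the incline: the component pulling the package down the slope is mg sin 41° = 20 × 9.81 × 0.6561 = 128.727 N, and the normal force is N = mg cos 41° = 20 × 9.81 × 0.7547 = 148.072 N.
Kinetic friction acts up the slope with magnitude f = μN = 0.25 × 148.072 = 37.018 N.
Net force along the incline is 128.727 − 37.018 = 91.709 N, so a = 91.709 / 20 = 4.5854 m/s².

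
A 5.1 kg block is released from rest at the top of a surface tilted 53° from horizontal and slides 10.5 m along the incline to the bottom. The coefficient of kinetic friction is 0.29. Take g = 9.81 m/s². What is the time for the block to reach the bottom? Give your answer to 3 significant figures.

The weight component along the incline is mg sin 53° = 39.957 N and the normal force is N = mg cos 53° = 30.109 N.
Friction up the slope is f = μN = 0.29 × 30.109 = 8.732 N, so the net downslope force is 39.957 − 8.732 = 31.225 N and a = 31.225 / 5.1 = 6.1225 m/s².
Starting from rest, L = ½at², so t = √(2L/a) = √(2 × 10.5 / 6.1225) = 1.8520 s.

1.85 s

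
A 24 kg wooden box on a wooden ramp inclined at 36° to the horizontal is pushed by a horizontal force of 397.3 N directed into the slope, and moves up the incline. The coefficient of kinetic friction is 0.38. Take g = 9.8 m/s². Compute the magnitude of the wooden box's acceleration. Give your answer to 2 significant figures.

0.92 m/s²

The horizontal push has components F cos 36° = 397.3 × 0.8090 = 321.416 N up the incline and F sin 36° = 397.3 × 0.5878 = 233.533 N pressing into the surface.
The normal force is therefore N = mg cos 36° + F sin 36° = 190.277 + 233.533 = 423.810 N, and kinetic friction down the slope is μN = 0.38 × 423.810 = 161.048 N.
Along the incline: F cos 36° − mg sin 36° − μN = ma, so 321.416 − 138.251 − 161.048 = 24 a, giving a = 0.9215 m/s².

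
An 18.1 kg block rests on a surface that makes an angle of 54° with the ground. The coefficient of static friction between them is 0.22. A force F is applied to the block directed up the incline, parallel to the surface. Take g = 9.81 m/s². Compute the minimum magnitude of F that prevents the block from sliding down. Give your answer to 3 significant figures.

The normal force is N = mg cos 54° = 104.368 N. With F at its minimum the block is on the verge of sliding down, so static friction is at its maximum μ_s N = 0.22 × 104.368 = 22.961 N and acts up the slope.
Equilibrium along the incline: F + μ_s N = mg sin 54°, so F = 143.650 − 22.961 = 120.689 N.

121 N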